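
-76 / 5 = -15.20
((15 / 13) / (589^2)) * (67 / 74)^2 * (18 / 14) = 606015 / 172876285036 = 0.00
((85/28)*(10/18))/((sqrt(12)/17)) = 7225*sqrt(3)/1512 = 8.28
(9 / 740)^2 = 81 / 547600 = 0.00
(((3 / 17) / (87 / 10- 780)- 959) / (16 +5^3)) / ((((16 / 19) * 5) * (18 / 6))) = -0.54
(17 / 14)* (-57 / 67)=-969 / 938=-1.03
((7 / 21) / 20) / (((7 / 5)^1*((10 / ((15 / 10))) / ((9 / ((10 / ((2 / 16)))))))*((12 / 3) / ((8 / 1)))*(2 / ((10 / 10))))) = 9 / 44800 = 0.00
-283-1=-284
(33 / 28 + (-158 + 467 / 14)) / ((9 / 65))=-224705 / 252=-891.69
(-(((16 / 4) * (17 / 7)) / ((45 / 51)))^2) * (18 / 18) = -1336336 / 11025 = -121.21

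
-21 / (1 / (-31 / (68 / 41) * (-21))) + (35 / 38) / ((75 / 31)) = -159738257 / 19380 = -8242.43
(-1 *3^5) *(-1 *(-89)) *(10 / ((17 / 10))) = -127217.65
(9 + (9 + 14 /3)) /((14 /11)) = 374 /21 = 17.81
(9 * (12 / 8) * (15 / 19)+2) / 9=481 / 342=1.41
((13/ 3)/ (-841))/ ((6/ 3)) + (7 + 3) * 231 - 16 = 11575511/ 5046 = 2294.00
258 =258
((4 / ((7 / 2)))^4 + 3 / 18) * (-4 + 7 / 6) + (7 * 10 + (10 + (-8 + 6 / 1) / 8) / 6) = 11464739 / 172872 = 66.32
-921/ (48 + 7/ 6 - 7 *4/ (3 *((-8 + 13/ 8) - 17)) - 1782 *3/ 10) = 5166810/ 2721041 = 1.90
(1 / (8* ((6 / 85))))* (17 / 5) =289 / 48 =6.02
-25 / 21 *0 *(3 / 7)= 0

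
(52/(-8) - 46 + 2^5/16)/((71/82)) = -4141/71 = -58.32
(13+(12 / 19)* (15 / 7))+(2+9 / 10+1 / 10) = 2308 / 133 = 17.35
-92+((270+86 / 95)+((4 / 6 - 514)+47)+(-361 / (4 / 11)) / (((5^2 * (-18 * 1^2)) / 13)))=-8849203 / 34200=-258.75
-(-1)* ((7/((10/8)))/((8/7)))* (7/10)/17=343/1700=0.20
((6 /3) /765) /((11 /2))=4 /8415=0.00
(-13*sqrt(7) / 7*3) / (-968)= 0.02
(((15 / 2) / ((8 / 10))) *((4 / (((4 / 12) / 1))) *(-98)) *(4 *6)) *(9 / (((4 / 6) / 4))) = -14288400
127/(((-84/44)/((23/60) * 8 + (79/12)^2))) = -46677961/15120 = -3087.17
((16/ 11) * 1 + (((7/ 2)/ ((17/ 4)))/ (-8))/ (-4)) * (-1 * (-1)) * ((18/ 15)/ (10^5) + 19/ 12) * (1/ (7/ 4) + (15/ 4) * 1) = 10.13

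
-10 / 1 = -10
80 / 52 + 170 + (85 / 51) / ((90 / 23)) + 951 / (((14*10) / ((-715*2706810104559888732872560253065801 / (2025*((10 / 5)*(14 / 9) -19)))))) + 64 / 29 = 415913359867518526170257318507715475433 / 1017900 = 408599430069278442057429300000000.00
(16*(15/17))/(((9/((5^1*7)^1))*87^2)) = 2800/386019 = 0.01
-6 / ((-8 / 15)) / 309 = 15 / 412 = 0.04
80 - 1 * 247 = -167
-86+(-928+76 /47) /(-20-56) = -65913 /893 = -73.81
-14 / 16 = -7 / 8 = -0.88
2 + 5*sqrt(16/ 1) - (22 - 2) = 2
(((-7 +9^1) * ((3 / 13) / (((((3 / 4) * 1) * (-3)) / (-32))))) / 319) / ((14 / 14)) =256 / 12441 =0.02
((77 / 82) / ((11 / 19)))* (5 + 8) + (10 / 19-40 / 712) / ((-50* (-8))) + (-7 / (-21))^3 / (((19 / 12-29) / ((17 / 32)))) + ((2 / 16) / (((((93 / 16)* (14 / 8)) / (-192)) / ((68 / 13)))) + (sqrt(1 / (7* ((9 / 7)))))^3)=174354415689481 / 19855560881520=8.78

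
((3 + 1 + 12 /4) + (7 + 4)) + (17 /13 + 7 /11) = 2852 /143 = 19.94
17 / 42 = 0.40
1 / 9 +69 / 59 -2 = -382 / 531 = -0.72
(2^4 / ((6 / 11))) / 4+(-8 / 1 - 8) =-26 / 3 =-8.67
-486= -486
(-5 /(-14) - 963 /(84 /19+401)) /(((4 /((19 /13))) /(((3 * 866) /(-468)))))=1790548961 /437407152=4.09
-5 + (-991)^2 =982076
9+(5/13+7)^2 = 10737/169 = 63.53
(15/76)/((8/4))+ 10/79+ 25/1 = 302905/12008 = 25.23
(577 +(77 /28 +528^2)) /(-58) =-1117455 /232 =-4816.62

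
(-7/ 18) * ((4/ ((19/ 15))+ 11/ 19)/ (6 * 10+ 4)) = -497/ 21888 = -0.02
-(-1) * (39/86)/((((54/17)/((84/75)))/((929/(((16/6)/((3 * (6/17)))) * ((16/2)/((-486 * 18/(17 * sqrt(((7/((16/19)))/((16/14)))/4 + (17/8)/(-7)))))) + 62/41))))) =9161606138094774 * sqrt(76006)/806053202121702625 + 79259656507110306864/806053202121702625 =101.46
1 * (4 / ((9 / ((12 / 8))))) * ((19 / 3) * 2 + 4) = 11.11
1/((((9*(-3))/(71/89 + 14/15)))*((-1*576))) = 2311/20761920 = 0.00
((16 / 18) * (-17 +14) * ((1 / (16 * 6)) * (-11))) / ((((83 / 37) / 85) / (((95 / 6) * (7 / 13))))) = 23005675 / 233064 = 98.71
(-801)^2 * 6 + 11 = 3849617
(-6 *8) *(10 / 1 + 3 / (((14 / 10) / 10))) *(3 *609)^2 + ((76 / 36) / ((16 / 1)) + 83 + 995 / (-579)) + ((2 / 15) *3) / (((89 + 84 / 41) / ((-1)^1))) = -2612105786356824949 / 518737680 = -5035504238.59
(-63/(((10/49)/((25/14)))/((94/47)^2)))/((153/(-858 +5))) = 208985/17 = 12293.24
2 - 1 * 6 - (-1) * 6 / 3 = -2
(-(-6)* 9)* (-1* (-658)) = 35532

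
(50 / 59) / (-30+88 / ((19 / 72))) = 475 / 170097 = 0.00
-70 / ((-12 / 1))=35 / 6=5.83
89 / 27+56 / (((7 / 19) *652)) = 15533 / 4401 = 3.53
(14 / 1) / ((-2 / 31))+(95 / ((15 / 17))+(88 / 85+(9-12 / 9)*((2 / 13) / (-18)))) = -3233027 / 29835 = -108.36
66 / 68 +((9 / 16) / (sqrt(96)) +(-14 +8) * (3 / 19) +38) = 3 * sqrt(6) / 128 +24563 / 646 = 38.08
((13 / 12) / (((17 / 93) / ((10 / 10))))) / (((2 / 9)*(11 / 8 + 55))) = 3627 / 7667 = 0.47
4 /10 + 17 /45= 7 /9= 0.78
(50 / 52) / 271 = 25 / 7046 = 0.00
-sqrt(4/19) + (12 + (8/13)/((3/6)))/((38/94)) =8084/247 -2 *sqrt(19)/19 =32.27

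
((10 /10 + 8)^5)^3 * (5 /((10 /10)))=1029455660473245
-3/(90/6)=-1/5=-0.20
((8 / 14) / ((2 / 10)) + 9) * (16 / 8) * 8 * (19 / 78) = 12616 / 273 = 46.21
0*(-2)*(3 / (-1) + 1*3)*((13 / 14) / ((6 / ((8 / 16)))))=0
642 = 642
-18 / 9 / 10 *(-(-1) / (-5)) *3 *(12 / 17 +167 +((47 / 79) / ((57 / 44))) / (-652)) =83703754 / 4159271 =20.12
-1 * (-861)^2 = -741321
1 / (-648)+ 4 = 2591 / 648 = 4.00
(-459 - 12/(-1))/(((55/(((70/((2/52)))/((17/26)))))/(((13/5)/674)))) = -27497652/315095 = -87.27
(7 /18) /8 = 7 /144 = 0.05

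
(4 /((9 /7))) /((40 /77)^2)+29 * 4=459103 /3600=127.53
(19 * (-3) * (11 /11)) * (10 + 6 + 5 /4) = -3933 /4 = -983.25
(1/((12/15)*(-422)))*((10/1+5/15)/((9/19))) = -2945/45576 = -0.06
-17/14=-1.21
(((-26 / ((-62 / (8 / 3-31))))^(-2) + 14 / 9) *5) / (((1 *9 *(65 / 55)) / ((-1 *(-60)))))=755576404 / 17143191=44.07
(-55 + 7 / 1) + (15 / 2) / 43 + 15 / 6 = -45.33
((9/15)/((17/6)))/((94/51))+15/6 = 1229/470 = 2.61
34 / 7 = 4.86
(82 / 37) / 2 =41 / 37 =1.11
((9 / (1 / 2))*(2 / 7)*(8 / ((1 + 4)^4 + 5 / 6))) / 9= 192 / 26285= 0.01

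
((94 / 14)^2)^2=4879681 / 2401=2032.35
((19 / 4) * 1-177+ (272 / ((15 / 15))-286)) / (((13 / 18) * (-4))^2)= -22.32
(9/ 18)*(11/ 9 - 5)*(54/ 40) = -51/ 20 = -2.55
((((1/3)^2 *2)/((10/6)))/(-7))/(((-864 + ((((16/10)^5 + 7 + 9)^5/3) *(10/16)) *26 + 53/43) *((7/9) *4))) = -4613399505615234375/53196724250541206866407107294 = -0.00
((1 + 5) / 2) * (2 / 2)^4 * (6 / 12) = 3 / 2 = 1.50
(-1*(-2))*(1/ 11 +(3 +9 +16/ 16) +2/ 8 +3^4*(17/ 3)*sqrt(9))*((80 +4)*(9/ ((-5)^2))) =924966/ 11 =84087.82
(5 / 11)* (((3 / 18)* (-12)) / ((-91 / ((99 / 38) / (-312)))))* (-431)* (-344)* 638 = -7890.77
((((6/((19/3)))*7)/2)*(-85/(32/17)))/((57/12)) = -31.52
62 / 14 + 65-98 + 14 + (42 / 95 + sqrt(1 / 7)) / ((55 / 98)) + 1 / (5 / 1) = -496823 / 36575 + 14 * sqrt(7) / 55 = -12.91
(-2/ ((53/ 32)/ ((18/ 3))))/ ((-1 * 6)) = 64/ 53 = 1.21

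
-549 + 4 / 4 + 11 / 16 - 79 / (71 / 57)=-693795 / 1136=-610.74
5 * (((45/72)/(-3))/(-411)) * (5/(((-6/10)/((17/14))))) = -10625/414288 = -0.03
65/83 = 0.78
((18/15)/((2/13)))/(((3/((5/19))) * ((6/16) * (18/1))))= 52/513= 0.10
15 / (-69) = -5 / 23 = -0.22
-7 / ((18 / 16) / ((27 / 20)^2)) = -567 / 50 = -11.34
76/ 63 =1.21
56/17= 3.29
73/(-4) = -18.25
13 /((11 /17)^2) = 3757 /121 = 31.05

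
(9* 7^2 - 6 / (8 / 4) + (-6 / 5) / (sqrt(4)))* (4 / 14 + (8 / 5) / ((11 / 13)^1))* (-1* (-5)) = 1832706 / 385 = 4760.28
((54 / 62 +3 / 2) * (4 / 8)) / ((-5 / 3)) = -441 / 620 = -0.71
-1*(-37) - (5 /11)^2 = 4452 /121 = 36.79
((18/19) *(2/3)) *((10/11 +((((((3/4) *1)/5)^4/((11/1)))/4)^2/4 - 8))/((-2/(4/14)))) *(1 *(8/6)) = 1405747199993439/1647923200000000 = 0.85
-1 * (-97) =97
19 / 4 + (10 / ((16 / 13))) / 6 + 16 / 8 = 389 / 48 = 8.10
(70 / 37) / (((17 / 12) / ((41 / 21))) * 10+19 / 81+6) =92988 / 663077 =0.14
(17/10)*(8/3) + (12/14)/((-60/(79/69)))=21817/4830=4.52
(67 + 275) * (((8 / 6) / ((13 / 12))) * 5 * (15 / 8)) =3946.15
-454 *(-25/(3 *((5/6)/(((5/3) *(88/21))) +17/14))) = 13983200/4929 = 2836.92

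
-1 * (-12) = 12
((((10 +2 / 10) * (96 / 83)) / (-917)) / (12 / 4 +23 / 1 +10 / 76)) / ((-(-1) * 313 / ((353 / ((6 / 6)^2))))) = -21891648 / 39426639665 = -0.00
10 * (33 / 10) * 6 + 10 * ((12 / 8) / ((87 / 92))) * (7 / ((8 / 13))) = 21949 / 58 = 378.43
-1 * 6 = -6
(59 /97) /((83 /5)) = 295 /8051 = 0.04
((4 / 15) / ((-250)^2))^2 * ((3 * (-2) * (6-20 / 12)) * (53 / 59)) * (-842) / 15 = 1160276 / 48614501953125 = 0.00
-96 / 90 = -16 / 15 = -1.07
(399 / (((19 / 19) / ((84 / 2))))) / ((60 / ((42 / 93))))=126.14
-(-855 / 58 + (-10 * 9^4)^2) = -249670980945 / 58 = -4304672085.26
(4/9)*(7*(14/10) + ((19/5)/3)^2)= 10264/2025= 5.07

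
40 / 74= 20 / 37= 0.54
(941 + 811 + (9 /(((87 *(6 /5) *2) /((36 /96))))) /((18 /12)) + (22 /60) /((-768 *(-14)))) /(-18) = -16388729599 /168376320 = -97.33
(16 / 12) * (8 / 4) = 8 / 3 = 2.67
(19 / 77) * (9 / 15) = 57 / 385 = 0.15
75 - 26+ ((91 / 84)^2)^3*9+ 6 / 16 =21208249 / 331776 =63.92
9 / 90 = 1 / 10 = 0.10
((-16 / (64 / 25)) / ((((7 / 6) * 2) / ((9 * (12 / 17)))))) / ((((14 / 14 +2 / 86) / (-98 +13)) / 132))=1306125 / 7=186589.29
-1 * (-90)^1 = 90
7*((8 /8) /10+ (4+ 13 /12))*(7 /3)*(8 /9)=30478 /405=75.25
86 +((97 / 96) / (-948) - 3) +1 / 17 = 83.06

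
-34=-34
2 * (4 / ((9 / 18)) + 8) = 32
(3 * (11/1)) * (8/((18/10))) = 440/3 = 146.67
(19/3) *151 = 2869/3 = 956.33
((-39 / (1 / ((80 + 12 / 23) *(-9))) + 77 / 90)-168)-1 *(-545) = 59286841 / 2070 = 28640.99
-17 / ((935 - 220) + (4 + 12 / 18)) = -3 / 127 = -0.02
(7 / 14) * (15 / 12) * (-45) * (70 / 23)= -7875 / 92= -85.60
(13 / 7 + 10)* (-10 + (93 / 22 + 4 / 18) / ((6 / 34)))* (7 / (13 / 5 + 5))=166.15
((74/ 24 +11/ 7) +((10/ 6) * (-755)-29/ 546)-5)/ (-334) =1374535/ 364728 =3.77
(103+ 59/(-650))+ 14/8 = 136057/1300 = 104.66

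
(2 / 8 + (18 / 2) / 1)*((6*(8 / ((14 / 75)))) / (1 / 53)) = 882450 / 7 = 126064.29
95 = 95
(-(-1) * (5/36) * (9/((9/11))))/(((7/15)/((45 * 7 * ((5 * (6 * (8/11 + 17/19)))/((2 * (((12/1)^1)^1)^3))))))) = 70625/4864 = 14.52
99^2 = 9801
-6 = -6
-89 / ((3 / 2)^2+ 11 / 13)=-4628 / 161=-28.75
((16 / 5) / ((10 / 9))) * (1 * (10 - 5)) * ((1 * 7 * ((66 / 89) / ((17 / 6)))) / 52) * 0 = 0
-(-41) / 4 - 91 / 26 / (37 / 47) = 859 / 148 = 5.80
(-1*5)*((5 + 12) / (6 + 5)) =-85 / 11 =-7.73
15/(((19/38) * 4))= 15/2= 7.50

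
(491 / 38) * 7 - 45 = 1727 / 38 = 45.45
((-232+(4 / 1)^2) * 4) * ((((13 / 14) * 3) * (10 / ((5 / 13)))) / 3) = -146016 / 7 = -20859.43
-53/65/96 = -53/6240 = -0.01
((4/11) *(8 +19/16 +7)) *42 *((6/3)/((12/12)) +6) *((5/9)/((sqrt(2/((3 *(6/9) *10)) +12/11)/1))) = 36260 *sqrt(14410)/4323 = 1006.87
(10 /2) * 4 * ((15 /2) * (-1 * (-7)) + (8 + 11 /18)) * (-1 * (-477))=583000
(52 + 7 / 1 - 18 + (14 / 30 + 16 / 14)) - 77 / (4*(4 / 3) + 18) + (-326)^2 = 4465243 / 42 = 106315.31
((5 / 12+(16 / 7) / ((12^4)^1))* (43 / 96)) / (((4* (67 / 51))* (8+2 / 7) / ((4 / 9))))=2763911 / 1450441728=0.00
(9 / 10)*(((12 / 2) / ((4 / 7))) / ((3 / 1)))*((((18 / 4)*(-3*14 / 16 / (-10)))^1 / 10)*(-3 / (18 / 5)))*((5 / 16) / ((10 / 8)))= -3969 / 51200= -0.08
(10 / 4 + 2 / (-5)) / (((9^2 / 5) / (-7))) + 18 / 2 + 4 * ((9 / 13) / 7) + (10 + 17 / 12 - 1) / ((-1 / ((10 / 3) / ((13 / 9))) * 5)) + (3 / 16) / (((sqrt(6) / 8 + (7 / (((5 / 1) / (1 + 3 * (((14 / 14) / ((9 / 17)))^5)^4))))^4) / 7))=3.68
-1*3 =-3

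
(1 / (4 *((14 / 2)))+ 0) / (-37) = -1 / 1036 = -0.00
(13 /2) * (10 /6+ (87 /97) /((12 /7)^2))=119353 /9312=12.82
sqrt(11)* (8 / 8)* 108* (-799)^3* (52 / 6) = -477437125464* sqrt(11) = -1583479806149.92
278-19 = 259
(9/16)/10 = 9/160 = 0.06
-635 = -635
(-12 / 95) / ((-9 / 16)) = 64 / 285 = 0.22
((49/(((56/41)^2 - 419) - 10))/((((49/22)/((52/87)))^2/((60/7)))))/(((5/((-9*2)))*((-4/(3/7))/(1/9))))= -4399970432/1449841288133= -0.00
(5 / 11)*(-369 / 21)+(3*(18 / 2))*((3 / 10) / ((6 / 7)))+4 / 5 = 697 / 308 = 2.26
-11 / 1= -11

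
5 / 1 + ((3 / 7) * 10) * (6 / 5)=10.14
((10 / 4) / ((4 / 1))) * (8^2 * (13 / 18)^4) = 142805 / 13122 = 10.88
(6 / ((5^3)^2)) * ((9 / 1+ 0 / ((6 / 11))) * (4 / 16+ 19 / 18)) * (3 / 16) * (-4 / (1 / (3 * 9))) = -11421 / 125000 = -0.09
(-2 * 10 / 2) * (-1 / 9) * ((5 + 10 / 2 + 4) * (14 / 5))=392 / 9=43.56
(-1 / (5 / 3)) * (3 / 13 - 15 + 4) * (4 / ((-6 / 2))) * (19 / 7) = -304 / 13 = -23.38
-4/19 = -0.21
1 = 1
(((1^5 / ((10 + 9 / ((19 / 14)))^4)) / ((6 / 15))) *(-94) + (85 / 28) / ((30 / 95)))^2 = 92.35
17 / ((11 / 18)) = 306 / 11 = 27.82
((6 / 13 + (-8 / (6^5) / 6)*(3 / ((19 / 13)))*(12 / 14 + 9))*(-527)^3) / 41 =-1635230.67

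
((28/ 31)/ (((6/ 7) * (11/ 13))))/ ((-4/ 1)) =-637/ 2046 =-0.31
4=4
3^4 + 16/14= 575/7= 82.14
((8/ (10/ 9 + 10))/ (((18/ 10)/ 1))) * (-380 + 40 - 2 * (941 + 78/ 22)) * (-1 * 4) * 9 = 353088/ 11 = 32098.91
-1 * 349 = -349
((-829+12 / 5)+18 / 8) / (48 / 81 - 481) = 1.72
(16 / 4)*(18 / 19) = 3.79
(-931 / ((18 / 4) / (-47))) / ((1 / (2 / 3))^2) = 350056 / 81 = 4321.68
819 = 819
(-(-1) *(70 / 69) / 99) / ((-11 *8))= -0.00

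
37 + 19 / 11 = 426 / 11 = 38.73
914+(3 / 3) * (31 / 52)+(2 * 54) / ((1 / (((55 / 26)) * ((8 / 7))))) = 427953 / 364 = 1175.70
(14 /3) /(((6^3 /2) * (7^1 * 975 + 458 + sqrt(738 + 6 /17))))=866677 /146075879682 - 7 * sqrt(53346) /73037939841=0.00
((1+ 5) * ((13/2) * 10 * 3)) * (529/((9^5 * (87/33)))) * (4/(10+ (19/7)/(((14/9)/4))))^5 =8218617369655/2849124074913792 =0.00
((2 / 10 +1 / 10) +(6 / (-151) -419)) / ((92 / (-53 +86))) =-150.20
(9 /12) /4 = 3 /16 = 0.19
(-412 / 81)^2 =169744 / 6561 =25.87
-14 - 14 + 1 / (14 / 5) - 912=-939.64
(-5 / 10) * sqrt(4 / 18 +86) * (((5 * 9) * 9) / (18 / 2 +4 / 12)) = -405 * sqrt(194) / 28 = -201.46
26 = 26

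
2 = 2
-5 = -5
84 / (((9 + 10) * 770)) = 6 / 1045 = 0.01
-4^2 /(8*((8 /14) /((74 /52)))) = -259 /52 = -4.98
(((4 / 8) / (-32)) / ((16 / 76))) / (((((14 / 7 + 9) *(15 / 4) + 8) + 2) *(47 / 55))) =-209 / 123328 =-0.00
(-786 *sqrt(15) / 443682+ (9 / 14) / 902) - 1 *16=-202039 / 12628 - 131 *sqrt(15) / 73947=-16.01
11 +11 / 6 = 77 / 6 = 12.83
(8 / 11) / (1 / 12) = 96 / 11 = 8.73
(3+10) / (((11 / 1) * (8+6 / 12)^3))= 104 / 54043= 0.00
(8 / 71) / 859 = 8 / 60989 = 0.00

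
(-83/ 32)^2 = 6889/ 1024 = 6.73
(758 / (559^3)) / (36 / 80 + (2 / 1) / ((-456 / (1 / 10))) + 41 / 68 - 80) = -5876016 / 106902424624879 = -0.00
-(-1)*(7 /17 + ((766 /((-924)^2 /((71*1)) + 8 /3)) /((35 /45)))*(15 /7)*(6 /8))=2319132071 /4268118736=0.54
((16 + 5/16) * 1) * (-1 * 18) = -2349/8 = -293.62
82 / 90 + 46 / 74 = 2552 / 1665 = 1.53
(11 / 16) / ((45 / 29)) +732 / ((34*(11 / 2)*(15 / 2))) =25985 / 26928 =0.96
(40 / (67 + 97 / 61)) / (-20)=-61 / 2092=-0.03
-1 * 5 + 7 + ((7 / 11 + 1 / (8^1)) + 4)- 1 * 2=419 / 88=4.76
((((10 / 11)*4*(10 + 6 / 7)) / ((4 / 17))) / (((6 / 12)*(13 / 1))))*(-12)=-310080 / 1001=-309.77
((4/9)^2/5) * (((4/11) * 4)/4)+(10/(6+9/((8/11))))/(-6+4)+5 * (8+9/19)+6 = 199544089/4147605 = 48.11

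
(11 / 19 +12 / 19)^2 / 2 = 529 / 722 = 0.73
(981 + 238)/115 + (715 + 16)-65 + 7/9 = 30482/45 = 677.38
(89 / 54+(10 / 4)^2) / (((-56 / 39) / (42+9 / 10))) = -1585727 / 6720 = -235.97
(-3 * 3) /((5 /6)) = -54 /5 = -10.80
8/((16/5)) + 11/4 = 21/4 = 5.25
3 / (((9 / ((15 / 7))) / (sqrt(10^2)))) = 50 / 7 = 7.14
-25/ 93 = -0.27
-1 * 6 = -6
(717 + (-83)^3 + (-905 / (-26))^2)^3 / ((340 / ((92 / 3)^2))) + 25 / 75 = -6048207394322738582629101131 / 11816028432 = -511864661559468612.37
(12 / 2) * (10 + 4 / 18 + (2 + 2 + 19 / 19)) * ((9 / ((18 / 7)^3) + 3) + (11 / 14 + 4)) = 5167229 / 6804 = 759.44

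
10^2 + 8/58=2904/29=100.14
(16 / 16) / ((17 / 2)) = 2 / 17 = 0.12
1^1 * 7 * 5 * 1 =35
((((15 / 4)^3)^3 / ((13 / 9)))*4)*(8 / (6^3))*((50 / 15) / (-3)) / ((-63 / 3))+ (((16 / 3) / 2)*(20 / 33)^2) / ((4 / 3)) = 2586633557275 / 3247276032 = 796.55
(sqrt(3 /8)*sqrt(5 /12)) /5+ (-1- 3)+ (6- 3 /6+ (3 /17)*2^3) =sqrt(10) /40+ 99 /34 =2.99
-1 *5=-5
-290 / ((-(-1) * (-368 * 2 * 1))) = 145 / 368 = 0.39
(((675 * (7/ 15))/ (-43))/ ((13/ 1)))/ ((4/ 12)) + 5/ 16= -12325/ 8944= -1.38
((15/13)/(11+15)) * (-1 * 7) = -105/338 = -0.31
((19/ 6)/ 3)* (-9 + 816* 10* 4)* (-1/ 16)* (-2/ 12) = 206663/ 576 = 358.79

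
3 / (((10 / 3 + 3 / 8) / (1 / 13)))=72 / 1157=0.06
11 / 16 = 0.69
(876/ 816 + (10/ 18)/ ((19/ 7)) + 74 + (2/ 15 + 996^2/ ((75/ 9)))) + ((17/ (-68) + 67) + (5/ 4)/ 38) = 69293644133/ 581400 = 119184.11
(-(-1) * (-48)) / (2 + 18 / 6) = -48 / 5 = -9.60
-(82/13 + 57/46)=-4513/598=-7.55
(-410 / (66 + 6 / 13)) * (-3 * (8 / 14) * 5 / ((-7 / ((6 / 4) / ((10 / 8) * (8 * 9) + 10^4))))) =-2665 / 2373168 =-0.00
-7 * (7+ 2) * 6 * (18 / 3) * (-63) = 142884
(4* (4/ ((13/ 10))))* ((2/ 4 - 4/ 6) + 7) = 84.10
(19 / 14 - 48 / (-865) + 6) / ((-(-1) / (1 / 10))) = 89767 / 121100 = 0.74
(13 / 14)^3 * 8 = 2197 / 343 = 6.41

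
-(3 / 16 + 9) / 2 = -147 / 32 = -4.59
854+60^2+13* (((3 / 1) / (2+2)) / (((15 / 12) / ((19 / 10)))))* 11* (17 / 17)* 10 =30421 / 5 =6084.20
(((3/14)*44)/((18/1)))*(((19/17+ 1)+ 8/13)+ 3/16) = 113597/74256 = 1.53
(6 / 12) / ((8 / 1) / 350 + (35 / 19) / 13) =43225 / 14226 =3.04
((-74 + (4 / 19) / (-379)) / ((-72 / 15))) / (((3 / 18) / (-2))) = -1332195 / 7201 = -185.00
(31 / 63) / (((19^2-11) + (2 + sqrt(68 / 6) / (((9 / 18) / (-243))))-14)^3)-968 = -128289394571122488949285 / 132530366292470889624-210618495*sqrt(102) / 14725596254718987736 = -968.00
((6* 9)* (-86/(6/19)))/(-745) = 14706/745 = 19.74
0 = 0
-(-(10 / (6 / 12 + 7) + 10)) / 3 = 34 / 9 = 3.78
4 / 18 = 2 / 9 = 0.22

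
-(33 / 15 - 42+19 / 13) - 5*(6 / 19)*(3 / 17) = 799066 / 20995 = 38.06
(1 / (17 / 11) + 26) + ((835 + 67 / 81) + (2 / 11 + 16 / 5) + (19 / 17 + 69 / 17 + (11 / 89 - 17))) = 5757366613 / 6740415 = 854.16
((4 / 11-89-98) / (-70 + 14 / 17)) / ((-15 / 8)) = -34901 / 24255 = -1.44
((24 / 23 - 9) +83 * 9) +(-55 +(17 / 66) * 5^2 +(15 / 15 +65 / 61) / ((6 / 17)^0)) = 64128601 / 92598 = 692.55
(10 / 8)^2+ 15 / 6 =65 / 16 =4.06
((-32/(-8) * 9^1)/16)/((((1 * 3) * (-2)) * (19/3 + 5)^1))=-0.03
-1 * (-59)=59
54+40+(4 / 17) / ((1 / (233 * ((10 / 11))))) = 26898 / 187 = 143.84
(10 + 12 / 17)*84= 15288 / 17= 899.29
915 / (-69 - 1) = -183 / 14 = -13.07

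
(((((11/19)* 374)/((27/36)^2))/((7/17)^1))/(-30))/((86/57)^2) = -2657644/194145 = -13.69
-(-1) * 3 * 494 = 1482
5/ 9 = 0.56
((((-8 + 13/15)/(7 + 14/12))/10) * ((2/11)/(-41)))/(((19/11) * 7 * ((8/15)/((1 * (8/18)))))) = 107/4007955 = 0.00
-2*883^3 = -1376930774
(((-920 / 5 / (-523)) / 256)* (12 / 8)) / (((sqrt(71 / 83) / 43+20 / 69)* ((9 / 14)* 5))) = 568288301 / 255428049496-10986801* sqrt(5893) / 5108560989920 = 0.00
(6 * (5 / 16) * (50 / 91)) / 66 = 125 / 8008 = 0.02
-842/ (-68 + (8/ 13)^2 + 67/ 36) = 5122728/ 400085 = 12.80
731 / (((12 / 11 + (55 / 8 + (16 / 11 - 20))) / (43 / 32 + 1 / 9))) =-3369179 / 33516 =-100.52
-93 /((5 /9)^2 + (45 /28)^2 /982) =-5799566304 /19411225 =-298.77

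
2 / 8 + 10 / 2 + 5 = 41 / 4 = 10.25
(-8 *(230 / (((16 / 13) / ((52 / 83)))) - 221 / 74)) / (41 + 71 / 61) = -42745872 / 1974653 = -21.65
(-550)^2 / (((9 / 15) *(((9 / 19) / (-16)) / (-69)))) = 1175044444.44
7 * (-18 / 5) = -126 / 5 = -25.20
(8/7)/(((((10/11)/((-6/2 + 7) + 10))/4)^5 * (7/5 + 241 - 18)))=143986855936/31875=4517234.70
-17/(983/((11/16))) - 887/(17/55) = -767293659/267376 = -2869.72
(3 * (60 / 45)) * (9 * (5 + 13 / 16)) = 837 / 4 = 209.25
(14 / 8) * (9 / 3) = 21 / 4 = 5.25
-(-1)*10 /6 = 1.67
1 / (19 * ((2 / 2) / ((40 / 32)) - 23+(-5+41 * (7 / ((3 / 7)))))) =15 / 183103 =0.00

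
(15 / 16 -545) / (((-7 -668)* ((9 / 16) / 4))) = 6964 / 1215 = 5.73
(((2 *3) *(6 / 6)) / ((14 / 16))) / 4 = 12 / 7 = 1.71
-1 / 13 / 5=-1 / 65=-0.02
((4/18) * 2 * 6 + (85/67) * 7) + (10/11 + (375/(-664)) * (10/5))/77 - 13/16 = 346622029/32298288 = 10.73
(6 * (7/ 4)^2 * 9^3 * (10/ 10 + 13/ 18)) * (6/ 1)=1107351/ 8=138418.88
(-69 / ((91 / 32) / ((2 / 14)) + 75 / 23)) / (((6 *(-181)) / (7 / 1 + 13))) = 169280 / 3086231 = 0.05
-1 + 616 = 615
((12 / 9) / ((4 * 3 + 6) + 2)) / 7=1 / 105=0.01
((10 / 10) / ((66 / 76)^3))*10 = 548720 / 35937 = 15.27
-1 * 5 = -5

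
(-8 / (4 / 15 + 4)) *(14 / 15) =-7 / 4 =-1.75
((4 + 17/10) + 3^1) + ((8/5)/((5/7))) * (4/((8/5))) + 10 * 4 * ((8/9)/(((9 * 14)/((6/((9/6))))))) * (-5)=49081/5670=8.66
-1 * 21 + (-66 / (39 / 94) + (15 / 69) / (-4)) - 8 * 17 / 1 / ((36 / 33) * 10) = -3455207 / 17940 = -192.60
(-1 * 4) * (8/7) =-32/7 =-4.57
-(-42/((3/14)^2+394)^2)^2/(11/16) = -41652670316544/391385114250120006731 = -0.00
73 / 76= 0.96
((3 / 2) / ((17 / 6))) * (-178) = -1602 / 17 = -94.24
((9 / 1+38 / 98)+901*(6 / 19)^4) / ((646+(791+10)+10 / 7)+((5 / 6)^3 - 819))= 25307589024 / 868980037037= 0.03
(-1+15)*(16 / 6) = 112 / 3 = 37.33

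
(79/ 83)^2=6241/ 6889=0.91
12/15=4/5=0.80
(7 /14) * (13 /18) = 13 /36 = 0.36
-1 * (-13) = 13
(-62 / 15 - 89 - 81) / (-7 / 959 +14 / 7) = -357844 / 4095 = -87.39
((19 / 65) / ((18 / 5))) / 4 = 19 / 936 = 0.02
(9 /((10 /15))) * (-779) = -21033 /2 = -10516.50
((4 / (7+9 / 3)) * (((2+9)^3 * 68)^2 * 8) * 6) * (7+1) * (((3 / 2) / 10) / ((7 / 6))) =28310508509184 / 175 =161774334338.19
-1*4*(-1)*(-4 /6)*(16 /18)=-64 /27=-2.37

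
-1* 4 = -4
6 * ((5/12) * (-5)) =-25/2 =-12.50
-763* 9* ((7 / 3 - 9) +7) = -2289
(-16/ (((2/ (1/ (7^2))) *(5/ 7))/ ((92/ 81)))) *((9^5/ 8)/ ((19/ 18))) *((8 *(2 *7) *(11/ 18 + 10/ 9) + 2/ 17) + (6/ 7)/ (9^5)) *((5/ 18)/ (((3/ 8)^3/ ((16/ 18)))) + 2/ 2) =-60805869437216/ 30541455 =-1990929.03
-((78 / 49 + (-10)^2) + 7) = -5321 / 49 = -108.59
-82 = -82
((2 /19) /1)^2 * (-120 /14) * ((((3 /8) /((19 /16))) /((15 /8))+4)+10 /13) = -292704 /624169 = -0.47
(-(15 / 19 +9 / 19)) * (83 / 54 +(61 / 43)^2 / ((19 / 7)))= -17289644 / 6007401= -2.88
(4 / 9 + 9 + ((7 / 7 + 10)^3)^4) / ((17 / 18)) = 56491710781148 / 17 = 3323041810655.76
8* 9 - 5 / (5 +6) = 787 / 11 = 71.55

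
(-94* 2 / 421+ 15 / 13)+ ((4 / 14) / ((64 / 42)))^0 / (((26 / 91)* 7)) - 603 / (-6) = 556644 / 5473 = 101.71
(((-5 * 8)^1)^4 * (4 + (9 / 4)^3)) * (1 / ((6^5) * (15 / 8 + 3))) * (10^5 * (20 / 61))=34077326.12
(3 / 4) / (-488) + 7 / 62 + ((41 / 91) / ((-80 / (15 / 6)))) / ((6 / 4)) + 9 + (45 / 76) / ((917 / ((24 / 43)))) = 16093502566423 / 1768062065952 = 9.10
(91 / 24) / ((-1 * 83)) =-91 / 1992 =-0.05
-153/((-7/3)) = 65.57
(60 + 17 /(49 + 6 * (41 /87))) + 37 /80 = 60.79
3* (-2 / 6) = -1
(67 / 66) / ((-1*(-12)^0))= -67 / 66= -1.02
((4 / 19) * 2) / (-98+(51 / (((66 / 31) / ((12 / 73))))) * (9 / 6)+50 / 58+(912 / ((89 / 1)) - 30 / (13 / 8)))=-26943059 / 6363505593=-0.00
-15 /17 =-0.88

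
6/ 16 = 3/ 8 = 0.38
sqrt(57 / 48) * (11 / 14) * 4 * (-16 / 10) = -44 * sqrt(19) / 35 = -5.48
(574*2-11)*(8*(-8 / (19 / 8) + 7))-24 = 627168 / 19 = 33008.84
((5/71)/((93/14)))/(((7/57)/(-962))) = -83.04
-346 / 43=-8.05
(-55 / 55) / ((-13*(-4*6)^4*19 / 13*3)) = 1 / 18911232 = 0.00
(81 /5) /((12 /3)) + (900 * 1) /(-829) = 49149 /16580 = 2.96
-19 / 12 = -1.58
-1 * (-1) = 1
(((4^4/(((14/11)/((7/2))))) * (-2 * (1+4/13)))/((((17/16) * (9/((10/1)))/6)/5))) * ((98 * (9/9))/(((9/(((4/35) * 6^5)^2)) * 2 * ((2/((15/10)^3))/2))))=-10897456103424/13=-838265854109.54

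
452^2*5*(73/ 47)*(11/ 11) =74570960/ 47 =1586616.17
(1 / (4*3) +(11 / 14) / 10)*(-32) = -544 / 105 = -5.18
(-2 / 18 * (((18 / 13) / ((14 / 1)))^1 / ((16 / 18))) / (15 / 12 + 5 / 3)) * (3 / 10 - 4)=999 / 63700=0.02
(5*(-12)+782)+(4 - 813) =-87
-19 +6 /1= -13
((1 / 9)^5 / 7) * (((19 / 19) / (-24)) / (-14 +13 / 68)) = 17 / 2328774462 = 0.00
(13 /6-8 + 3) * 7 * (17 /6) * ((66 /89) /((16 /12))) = -22253 /712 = -31.25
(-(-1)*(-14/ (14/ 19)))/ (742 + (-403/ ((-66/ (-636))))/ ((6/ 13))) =627/ 253181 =0.00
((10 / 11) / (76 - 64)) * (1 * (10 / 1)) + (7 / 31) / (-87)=7466 / 9889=0.75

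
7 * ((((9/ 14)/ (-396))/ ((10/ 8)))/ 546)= -1/ 60060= -0.00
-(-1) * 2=2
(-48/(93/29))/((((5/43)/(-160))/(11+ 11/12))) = 22825088/93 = 245431.05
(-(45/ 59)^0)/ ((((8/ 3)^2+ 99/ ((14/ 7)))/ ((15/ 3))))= -90/ 1019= -0.09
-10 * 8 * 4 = -320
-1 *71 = -71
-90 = -90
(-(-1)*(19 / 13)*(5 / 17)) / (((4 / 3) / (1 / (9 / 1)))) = 95 / 2652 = 0.04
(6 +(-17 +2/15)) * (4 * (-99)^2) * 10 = -4260168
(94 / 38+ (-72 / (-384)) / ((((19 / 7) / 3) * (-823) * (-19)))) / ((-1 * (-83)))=0.03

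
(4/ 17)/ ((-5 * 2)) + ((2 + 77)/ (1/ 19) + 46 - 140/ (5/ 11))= 105313/ 85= 1238.98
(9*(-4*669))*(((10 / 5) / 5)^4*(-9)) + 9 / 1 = 3473721 / 625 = 5557.95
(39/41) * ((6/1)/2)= 117/41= 2.85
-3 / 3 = -1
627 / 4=156.75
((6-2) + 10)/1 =14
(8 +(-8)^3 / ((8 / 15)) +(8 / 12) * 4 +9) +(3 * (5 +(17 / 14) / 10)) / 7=-2758127 / 2940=-938.14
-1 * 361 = -361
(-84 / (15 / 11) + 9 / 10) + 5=-557 / 10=-55.70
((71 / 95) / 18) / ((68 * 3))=0.00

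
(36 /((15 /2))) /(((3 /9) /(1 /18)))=4 /5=0.80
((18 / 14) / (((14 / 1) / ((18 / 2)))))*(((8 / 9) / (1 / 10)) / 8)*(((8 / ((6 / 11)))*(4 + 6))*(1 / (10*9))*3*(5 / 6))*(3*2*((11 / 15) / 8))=605 / 294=2.06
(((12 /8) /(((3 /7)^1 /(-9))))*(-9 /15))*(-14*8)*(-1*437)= 4625208 /5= 925041.60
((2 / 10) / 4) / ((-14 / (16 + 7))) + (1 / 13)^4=-656623 / 7997080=-0.08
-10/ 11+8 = 78/ 11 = 7.09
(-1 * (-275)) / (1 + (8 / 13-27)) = -65 / 6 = -10.83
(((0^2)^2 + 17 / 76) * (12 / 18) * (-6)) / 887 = -17 / 16853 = -0.00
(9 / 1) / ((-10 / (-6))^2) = 81 / 25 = 3.24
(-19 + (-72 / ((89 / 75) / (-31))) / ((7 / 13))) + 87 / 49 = 15158284 / 4361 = 3475.87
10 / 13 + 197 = 2571 / 13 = 197.77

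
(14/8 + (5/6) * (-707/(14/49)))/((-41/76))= 469756/123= 3819.15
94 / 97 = 0.97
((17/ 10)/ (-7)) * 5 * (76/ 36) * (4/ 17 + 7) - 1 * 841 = -36101/ 42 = -859.55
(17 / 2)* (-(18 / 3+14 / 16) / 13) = -935 / 208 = -4.50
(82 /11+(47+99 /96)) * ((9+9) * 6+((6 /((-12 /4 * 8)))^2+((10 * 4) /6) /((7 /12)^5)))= 1085950611373 /94657024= 11472.48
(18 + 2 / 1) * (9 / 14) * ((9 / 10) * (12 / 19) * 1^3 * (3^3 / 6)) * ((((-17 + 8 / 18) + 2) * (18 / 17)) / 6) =-190998 / 2261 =-84.48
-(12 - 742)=730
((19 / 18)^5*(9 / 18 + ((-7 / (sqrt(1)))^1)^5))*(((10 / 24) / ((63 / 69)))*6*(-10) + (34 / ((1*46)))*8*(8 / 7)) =118435031622601 / 260760384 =454191.05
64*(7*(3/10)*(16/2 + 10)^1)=12096/5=2419.20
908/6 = 454/3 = 151.33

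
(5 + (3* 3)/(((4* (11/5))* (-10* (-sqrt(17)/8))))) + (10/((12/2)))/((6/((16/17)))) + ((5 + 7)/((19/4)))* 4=9* sqrt(17)/187 + 44671/2907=15.57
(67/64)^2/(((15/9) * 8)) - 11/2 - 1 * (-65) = 59.58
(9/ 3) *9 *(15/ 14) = 405/ 14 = 28.93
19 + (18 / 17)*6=431 / 17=25.35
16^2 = 256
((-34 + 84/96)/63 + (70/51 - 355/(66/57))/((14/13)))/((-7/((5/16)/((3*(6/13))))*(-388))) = -1739467925/73721539584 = -0.02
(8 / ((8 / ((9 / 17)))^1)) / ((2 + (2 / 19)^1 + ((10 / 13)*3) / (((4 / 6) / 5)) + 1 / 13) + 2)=2223 / 90236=0.02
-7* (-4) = 28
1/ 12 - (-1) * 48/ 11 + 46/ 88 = 164/ 33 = 4.97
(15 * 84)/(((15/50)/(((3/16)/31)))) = 1575/62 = 25.40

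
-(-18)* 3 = 54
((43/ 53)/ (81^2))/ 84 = 43/ 29209572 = 0.00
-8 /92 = -2 /23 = -0.09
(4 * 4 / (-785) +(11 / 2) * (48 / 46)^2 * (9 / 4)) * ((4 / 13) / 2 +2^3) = 592223696 / 5398445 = 109.70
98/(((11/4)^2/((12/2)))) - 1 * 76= 212/121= 1.75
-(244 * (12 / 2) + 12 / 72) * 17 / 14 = -21335 / 12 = -1777.92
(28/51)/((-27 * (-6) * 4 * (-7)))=-1/8262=-0.00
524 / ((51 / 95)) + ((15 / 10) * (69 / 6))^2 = 1039291 / 816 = 1273.64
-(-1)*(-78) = -78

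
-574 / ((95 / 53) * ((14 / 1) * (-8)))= 2.86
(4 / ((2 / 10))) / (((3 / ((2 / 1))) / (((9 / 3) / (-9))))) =-40 / 9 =-4.44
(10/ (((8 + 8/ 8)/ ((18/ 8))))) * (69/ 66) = 115/ 44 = 2.61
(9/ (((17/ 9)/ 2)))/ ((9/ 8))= 144/ 17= 8.47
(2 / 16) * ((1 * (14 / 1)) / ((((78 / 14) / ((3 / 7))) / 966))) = 3381 / 26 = 130.04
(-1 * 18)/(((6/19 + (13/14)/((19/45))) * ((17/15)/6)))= -143640/3791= -37.89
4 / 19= 0.21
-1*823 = -823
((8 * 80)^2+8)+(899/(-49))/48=963397117/2352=409607.62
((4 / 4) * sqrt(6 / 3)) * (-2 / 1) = -2.83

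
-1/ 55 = -0.02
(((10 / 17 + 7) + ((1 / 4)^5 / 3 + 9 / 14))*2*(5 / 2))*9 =45137145 / 121856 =370.41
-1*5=-5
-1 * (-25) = 25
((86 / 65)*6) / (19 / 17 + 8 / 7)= 61404 / 17485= 3.51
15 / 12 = 5 / 4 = 1.25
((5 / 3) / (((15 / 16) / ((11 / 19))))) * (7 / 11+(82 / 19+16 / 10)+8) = 81104 / 5415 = 14.98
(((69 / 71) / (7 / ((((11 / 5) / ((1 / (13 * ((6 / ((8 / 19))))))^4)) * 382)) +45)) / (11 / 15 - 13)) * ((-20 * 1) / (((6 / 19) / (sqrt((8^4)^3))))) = 2366212098673323343872 / 80952401736208799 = 29229.67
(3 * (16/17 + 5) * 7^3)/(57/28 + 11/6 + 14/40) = 10912545/7531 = 1449.02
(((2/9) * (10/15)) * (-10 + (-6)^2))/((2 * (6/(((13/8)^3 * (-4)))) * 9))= -28561/46656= -0.61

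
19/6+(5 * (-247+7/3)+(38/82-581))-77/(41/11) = -448055/246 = -1821.36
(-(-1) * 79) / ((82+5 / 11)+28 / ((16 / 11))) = 3476 / 4475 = 0.78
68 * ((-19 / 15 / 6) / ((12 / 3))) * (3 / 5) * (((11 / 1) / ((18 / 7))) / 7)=-3553 / 2700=-1.32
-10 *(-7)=70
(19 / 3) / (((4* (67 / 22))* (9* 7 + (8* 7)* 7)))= 209 / 182910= 0.00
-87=-87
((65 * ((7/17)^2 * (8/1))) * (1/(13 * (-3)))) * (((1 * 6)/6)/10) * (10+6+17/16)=-4459/1156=-3.86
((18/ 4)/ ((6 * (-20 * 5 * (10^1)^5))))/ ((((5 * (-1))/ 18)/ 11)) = 297/ 100000000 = 0.00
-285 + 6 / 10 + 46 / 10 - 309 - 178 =-3834 / 5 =-766.80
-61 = -61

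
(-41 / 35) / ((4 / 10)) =-2.93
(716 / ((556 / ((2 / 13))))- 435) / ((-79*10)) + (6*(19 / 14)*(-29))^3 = -6447684620589169 / 489642790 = -13168139.62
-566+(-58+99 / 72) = -4981 / 8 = -622.62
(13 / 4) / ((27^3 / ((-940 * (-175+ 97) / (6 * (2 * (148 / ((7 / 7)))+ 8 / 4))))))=39715 / 5865534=0.01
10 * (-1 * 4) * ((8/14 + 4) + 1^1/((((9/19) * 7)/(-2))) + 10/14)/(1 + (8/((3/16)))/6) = -11800/511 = -23.09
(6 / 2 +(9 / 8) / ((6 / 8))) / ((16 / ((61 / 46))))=549 / 1472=0.37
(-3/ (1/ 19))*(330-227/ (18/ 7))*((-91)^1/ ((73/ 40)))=150457580/ 219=687020.91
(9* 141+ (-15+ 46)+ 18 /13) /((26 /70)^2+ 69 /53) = 549200575 /607633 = 903.84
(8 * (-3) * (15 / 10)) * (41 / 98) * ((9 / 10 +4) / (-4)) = 369 / 20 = 18.45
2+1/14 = 29/14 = 2.07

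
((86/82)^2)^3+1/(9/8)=2.22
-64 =-64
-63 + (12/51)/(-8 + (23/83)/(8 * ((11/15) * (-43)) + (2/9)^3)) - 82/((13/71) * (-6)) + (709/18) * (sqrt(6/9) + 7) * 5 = 3545 * sqrt(6)/54 + 3376878091251053/2429019480654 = 1551.03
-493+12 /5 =-2453 /5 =-490.60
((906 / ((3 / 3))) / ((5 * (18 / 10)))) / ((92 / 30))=755 / 23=32.83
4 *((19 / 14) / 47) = 38 / 329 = 0.12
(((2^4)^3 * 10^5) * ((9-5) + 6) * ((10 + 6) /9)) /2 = 32768000000 /9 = 3640888888.89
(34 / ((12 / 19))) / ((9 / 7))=2261 / 54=41.87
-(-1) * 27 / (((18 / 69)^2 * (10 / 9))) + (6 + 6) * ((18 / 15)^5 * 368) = 283637403 / 25000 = 11345.50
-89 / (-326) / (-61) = -89 / 19886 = -0.00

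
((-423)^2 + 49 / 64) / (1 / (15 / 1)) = 171772575 / 64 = 2683946.48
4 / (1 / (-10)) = -40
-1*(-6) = 6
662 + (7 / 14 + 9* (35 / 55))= 14701 / 22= 668.23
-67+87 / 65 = -4268 / 65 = -65.66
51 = 51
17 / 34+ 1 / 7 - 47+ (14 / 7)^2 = -593 / 14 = -42.36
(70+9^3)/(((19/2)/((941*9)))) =13533462/19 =712287.47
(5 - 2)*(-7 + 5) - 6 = -12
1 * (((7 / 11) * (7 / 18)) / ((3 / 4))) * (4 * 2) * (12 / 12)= 784 / 297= 2.64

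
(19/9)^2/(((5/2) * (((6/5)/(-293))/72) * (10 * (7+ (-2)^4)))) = -423092/3105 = -136.26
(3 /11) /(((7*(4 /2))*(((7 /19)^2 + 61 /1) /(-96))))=-25992 /849695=-0.03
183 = 183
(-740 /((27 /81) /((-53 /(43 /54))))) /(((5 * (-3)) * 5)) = -423576 /215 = -1970.12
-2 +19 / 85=-151 / 85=-1.78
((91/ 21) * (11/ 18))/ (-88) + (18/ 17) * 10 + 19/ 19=84883/ 7344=11.56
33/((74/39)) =17.39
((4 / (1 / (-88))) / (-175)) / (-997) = -352 / 174475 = -0.00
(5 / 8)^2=25 / 64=0.39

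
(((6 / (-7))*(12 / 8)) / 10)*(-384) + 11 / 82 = 142081 / 2870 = 49.51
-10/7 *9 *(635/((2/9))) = -257175/7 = -36739.29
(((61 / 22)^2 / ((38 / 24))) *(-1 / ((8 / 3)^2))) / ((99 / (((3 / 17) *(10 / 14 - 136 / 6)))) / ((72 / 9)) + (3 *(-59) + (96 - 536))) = 46315287 / 42067598584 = 0.00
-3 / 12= -0.25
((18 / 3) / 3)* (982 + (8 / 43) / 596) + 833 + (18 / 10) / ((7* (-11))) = 6899289792 / 2466695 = 2796.98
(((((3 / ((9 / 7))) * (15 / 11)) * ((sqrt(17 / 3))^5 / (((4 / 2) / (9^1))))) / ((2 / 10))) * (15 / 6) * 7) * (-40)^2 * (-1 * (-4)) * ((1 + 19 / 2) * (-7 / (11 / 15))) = -61430065671.73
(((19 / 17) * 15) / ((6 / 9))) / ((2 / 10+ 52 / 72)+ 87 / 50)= 192375 / 20366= 9.45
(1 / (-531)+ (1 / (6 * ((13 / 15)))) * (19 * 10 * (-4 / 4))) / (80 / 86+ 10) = -5423117 / 1622205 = -3.34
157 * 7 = 1099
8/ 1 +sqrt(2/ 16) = sqrt(2)/ 4 +8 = 8.35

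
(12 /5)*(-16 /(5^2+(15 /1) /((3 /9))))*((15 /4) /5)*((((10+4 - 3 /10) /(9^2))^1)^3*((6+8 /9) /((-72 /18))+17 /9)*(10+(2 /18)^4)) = -24101291669 /7264134168750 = -0.00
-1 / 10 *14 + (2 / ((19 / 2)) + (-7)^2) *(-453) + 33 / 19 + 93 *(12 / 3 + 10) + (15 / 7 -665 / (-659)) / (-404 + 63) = -3136712554049 / 149438135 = -20990.04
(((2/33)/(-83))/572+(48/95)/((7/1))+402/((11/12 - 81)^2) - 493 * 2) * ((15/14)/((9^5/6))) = -474290030438014013/4419005676668877294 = -0.11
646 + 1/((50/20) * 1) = 3232/5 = 646.40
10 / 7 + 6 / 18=37 / 21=1.76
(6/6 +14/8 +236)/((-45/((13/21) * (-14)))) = 2483/54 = 45.98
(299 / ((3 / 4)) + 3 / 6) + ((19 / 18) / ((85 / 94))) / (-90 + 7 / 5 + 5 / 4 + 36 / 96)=424928167 / 1064574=399.15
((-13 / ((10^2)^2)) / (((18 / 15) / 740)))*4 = -481 / 150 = -3.21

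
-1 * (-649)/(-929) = -0.70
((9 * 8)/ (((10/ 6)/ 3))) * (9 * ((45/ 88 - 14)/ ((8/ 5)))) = -865323/ 88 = -9833.22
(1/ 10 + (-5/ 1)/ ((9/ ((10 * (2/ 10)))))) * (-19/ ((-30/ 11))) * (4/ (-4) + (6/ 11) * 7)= -19.85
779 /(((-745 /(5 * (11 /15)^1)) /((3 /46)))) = -8569 /34270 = -0.25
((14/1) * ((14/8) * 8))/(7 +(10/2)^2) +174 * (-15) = -2603.88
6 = 6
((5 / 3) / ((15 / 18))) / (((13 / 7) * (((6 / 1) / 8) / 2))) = 112 / 39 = 2.87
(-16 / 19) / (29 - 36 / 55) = -880 / 29621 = -0.03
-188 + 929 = 741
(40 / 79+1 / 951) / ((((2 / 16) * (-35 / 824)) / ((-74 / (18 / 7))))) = 9297376576 / 3380805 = 2750.05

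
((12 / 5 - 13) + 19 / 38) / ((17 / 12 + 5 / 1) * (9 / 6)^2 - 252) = 808 / 19005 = 0.04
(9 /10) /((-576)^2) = 1 /368640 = 0.00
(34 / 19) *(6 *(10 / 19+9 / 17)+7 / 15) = 65902 / 5415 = 12.17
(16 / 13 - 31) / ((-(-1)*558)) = -43 / 806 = -0.05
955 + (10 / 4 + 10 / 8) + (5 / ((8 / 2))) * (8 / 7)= 26885 / 28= 960.18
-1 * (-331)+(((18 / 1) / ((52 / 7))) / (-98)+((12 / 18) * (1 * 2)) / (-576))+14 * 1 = 13561577 / 39312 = 344.97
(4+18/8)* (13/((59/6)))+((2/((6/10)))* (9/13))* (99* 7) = 2465895/1534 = 1607.49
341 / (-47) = -341 / 47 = -7.26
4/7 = 0.57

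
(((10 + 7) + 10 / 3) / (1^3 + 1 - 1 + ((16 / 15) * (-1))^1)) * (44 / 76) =-176.58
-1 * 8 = -8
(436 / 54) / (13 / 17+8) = 3706 / 4023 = 0.92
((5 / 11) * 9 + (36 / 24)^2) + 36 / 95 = 28089 / 4180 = 6.72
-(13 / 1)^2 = -169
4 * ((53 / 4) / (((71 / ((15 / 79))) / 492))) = 391140 / 5609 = 69.73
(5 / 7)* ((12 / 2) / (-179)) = -30 / 1253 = -0.02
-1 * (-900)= 900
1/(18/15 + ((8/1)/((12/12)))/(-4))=-5/4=-1.25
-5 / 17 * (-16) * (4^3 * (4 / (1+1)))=10240 / 17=602.35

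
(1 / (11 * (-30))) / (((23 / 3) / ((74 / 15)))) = -37 / 18975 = -0.00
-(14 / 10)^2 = -49 / 25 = -1.96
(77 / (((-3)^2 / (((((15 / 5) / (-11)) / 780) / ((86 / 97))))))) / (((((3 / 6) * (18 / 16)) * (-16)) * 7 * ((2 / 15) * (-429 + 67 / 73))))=-7081 / 7546500000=-0.00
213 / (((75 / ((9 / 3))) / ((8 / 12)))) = 142 / 25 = 5.68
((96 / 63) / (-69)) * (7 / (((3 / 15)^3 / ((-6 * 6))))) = 16000 / 23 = 695.65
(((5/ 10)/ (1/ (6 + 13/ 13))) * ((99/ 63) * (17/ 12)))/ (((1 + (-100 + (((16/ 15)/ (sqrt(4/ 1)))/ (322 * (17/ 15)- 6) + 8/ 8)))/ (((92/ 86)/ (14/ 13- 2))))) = 37629449/ 408380976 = 0.09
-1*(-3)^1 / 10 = 3 / 10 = 0.30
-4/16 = -1/4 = -0.25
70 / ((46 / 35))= 1225 / 23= 53.26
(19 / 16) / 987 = 19 / 15792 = 0.00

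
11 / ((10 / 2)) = 2.20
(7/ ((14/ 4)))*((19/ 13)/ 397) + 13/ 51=69031/ 263211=0.26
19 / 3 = 6.33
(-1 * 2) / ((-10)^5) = 1 / 50000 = 0.00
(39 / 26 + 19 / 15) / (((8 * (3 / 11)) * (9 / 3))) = 913 / 2160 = 0.42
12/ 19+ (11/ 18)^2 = 6187/ 6156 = 1.01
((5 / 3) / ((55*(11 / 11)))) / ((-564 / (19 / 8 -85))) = 661 / 148896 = 0.00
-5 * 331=-1655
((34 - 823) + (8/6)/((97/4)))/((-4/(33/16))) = 2525413/6208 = 406.80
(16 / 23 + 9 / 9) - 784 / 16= -1088 / 23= -47.30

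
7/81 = 0.09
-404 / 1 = -404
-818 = -818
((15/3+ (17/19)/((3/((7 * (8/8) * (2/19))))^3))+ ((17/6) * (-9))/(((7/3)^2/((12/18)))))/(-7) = -326003116/1206902781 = -0.27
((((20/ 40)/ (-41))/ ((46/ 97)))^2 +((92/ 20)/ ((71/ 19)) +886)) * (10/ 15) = 4481348776723/ 7576401480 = 591.49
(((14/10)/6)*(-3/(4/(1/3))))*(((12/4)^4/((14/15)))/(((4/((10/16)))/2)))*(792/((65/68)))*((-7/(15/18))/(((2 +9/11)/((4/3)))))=10496871/2015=5209.37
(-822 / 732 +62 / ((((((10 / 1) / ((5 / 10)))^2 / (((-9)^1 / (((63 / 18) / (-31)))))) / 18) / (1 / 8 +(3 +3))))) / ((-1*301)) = -33210707 / 7344400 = -4.52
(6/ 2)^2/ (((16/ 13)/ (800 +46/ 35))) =1640691/ 280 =5859.61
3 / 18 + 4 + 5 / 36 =155 / 36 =4.31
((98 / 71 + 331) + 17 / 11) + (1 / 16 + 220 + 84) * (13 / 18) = 124503593 / 224928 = 553.53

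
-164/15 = -10.93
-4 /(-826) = 2 /413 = 0.00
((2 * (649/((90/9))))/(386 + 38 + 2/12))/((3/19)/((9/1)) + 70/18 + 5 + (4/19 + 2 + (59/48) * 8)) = 1331748/91174625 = 0.01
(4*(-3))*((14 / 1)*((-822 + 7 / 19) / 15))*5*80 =69937280 / 19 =3680909.47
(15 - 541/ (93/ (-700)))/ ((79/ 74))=28127030/ 7347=3828.37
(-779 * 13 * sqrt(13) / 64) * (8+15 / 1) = -232921 * sqrt(13) / 64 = -13122.01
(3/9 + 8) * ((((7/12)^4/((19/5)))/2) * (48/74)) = 300125/3644352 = 0.08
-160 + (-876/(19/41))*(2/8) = -12019/19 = -632.58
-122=-122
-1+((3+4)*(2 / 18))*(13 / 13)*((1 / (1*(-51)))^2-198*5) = -18048332 / 23409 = -771.00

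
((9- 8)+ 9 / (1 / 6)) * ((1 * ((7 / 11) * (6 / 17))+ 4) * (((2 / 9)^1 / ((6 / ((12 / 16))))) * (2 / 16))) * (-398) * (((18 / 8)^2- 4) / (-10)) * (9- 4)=393025 / 2304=170.58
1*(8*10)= 80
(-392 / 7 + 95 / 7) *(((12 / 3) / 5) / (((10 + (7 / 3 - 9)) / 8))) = -14256 / 175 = -81.46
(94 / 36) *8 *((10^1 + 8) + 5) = 4324 / 9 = 480.44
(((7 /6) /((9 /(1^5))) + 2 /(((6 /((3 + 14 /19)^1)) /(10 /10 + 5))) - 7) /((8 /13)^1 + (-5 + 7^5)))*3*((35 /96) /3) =281645 /21514875264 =0.00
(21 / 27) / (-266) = -1 / 342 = -0.00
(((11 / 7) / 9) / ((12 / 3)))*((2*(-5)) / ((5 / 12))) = -22 / 21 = -1.05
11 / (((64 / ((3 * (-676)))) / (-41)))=228657 / 16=14291.06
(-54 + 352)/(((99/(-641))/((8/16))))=-95509/99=-964.74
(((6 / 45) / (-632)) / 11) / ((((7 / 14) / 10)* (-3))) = 1 / 7821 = 0.00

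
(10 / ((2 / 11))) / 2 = 55 / 2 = 27.50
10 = 10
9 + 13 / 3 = 40 / 3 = 13.33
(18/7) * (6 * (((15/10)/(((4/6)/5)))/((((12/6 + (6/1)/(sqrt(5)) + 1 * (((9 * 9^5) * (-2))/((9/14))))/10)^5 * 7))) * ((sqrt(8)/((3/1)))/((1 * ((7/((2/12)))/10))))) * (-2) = 577251829987650943725108146484375 * sqrt(10)/2496690697055798409794905123694268827587496725374547998941545712 + 159068476361132117291445425356201171875 * sqrt(2)/2496690697055798409794905123694268827587496725374547998941545712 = 0.00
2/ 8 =1/ 4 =0.25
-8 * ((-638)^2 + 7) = -3256408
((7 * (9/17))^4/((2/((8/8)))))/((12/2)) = 5250987/334084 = 15.72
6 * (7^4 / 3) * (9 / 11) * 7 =302526 / 11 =27502.36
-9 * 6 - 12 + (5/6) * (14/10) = -389/6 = -64.83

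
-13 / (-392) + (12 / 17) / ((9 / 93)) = 48829 / 6664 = 7.33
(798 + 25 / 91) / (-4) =-72643 / 364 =-199.57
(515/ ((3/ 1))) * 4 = 2060/ 3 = 686.67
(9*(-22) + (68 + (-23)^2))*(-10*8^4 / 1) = -16343040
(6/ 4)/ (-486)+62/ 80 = 2501/ 3240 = 0.77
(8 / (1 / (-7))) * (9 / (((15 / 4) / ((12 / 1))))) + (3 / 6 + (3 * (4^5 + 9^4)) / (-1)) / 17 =-29513 / 10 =-2951.30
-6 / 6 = -1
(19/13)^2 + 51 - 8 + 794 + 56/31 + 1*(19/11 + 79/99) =437473852/518661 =843.47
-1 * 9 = -9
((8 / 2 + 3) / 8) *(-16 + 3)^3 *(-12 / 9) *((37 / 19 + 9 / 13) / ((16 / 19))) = 192829 / 24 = 8034.54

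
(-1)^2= 1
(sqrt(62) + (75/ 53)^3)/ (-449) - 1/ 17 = -0.08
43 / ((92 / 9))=387 / 92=4.21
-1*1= -1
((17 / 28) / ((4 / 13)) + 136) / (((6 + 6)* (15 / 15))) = 5151 / 448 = 11.50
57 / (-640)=-57 / 640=-0.09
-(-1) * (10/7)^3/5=200/343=0.58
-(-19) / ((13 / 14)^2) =3724 / 169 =22.04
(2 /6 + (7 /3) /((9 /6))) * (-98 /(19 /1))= -1666 /171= -9.74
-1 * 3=-3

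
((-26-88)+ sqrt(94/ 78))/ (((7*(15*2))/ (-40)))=152/ 7-4*sqrt(1833)/ 819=21.51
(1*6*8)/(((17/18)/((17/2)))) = 432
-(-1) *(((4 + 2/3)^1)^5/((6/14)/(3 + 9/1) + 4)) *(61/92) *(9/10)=114825424/350865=327.26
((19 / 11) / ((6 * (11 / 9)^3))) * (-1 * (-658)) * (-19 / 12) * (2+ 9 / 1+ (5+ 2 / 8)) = -625318785 / 234256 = -2669.38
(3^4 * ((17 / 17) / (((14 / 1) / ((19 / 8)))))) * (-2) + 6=-1203 / 56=-21.48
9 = 9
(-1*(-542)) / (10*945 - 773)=542 / 8677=0.06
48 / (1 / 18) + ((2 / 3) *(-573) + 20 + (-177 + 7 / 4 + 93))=1679 / 4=419.75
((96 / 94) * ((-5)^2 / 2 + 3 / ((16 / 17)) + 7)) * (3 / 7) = 3267 / 329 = 9.93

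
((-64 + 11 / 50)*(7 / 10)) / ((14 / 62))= -98859 / 500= -197.72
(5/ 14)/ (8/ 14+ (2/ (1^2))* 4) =1/ 24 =0.04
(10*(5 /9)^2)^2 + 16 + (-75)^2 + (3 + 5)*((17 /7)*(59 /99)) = 2860478273 /505197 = 5662.10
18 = 18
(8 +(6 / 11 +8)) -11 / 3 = 12.88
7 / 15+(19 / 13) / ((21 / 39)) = 334 / 105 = 3.18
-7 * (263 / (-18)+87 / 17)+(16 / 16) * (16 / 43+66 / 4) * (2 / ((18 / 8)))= 357247 / 4386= 81.45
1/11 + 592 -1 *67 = 5776/11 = 525.09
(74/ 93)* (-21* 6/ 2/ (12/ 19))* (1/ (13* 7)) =-703/ 806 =-0.87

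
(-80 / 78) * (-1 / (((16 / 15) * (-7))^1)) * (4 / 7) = -50 / 637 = -0.08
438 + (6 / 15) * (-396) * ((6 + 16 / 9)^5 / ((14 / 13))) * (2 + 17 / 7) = -121638646282 / 6561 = -18539650.40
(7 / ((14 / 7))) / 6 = 7 / 12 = 0.58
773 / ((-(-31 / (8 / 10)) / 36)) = 111312 / 155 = 718.14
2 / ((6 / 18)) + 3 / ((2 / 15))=57 / 2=28.50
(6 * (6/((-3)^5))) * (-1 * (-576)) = -256/3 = -85.33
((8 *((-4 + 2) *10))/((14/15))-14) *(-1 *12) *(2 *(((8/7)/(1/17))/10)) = 2118336/245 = 8646.27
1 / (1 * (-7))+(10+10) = 139 / 7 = 19.86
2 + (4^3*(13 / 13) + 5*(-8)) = 26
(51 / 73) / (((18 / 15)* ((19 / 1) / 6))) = 255 / 1387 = 0.18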